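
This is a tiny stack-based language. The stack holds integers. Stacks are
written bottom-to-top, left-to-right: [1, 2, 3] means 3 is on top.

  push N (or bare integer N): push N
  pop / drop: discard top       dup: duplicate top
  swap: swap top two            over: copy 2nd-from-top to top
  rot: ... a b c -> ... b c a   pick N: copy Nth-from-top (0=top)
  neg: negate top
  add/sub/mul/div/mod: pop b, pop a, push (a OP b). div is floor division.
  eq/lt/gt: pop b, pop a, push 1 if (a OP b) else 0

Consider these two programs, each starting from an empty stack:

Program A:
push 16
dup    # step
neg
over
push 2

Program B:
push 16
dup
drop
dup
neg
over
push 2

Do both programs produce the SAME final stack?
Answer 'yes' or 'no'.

Program A trace:
  After 'push 16': [16]
  After 'dup': [16, 16]
  After 'neg': [16, -16]
  After 'over': [16, -16, 16]
  After 'push 2': [16, -16, 16, 2]
Program A final stack: [16, -16, 16, 2]

Program B trace:
  After 'push 16': [16]
  After 'dup': [16, 16]
  After 'drop': [16]
  After 'dup': [16, 16]
  After 'neg': [16, -16]
  After 'over': [16, -16, 16]
  After 'push 2': [16, -16, 16, 2]
Program B final stack: [16, -16, 16, 2]
Same: yes

Answer: yes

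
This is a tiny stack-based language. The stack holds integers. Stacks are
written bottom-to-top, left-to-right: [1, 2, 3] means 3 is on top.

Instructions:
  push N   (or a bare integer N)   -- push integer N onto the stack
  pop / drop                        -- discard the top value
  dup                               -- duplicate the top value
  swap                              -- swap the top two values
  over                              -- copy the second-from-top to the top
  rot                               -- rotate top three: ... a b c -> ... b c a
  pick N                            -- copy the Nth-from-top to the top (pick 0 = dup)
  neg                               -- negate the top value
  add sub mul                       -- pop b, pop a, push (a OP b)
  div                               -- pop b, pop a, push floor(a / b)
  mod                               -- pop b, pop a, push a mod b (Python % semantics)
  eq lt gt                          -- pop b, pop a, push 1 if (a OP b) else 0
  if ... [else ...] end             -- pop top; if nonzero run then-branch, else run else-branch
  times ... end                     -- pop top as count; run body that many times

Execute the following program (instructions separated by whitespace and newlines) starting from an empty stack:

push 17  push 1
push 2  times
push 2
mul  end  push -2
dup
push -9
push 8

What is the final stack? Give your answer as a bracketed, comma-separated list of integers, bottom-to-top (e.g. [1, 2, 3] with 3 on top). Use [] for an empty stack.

After 'push 17': [17]
After 'push 1': [17, 1]
After 'push 2': [17, 1, 2]
After 'times': [17, 1]
After 'push 2': [17, 1, 2]
After 'mul': [17, 2]
After 'push 2': [17, 2, 2]
After 'mul': [17, 4]
After 'push -2': [17, 4, -2]
After 'dup': [17, 4, -2, -2]
After 'push -9': [17, 4, -2, -2, -9]
After 'push 8': [17, 4, -2, -2, -9, 8]

Answer: [17, 4, -2, -2, -9, 8]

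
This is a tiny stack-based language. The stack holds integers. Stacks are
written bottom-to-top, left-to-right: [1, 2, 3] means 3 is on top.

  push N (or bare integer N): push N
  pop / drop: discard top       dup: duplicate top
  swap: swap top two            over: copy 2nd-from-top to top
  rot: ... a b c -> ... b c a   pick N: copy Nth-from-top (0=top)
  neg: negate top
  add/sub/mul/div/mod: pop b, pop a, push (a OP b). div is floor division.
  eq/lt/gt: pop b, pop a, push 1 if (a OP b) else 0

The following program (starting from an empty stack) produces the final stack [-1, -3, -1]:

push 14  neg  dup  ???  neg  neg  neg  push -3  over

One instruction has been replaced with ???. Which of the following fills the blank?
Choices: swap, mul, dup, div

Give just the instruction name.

Answer: div

Derivation:
Stack before ???: [-14, -14]
Stack after ???:  [1]
Checking each choice:
  swap: produces [-14, 14, -3, 14]
  mul: produces [-196, -3, -196]
  dup: produces [-14, -14, 14, -3, 14]
  div: MATCH


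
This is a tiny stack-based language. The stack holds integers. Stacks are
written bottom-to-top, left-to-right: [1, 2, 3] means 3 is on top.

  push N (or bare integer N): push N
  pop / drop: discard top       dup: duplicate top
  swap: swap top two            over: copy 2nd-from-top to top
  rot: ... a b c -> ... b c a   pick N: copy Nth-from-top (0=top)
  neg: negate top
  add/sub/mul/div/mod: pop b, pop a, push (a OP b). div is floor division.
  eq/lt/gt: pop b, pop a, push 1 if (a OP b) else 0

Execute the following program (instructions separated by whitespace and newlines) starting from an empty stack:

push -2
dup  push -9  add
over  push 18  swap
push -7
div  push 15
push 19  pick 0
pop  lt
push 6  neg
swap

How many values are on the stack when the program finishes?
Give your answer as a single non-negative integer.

After 'push -2': stack = [-2] (depth 1)
After 'dup': stack = [-2, -2] (depth 2)
After 'push -9': stack = [-2, -2, -9] (depth 3)
After 'add': stack = [-2, -11] (depth 2)
After 'over': stack = [-2, -11, -2] (depth 3)
After 'push 18': stack = [-2, -11, -2, 18] (depth 4)
After 'swap': stack = [-2, -11, 18, -2] (depth 4)
After 'push -7': stack = [-2, -11, 18, -2, -7] (depth 5)
After 'div': stack = [-2, -11, 18, 0] (depth 4)
After 'push 15': stack = [-2, -11, 18, 0, 15] (depth 5)
After 'push 19': stack = [-2, -11, 18, 0, 15, 19] (depth 6)
After 'pick 0': stack = [-2, -11, 18, 0, 15, 19, 19] (depth 7)
After 'pop': stack = [-2, -11, 18, 0, 15, 19] (depth 6)
After 'lt': stack = [-2, -11, 18, 0, 1] (depth 5)
After 'push 6': stack = [-2, -11, 18, 0, 1, 6] (depth 6)
After 'neg': stack = [-2, -11, 18, 0, 1, -6] (depth 6)
After 'swap': stack = [-2, -11, 18, 0, -6, 1] (depth 6)

Answer: 6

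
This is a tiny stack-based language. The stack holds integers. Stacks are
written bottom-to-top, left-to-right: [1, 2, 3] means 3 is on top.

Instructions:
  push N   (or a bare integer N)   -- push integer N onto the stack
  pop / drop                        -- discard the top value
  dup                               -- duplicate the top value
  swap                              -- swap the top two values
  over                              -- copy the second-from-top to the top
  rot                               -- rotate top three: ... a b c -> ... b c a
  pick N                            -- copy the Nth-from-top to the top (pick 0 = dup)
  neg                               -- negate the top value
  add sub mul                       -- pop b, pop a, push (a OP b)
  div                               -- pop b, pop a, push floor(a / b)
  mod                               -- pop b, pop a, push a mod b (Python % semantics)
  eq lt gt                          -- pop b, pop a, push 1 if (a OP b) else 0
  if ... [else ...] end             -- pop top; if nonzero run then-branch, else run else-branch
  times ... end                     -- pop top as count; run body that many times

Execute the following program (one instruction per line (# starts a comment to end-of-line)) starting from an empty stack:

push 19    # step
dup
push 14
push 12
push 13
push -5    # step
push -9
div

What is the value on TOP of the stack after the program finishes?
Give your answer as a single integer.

After 'push 19': [19]
After 'dup': [19, 19]
After 'push 14': [19, 19, 14]
After 'push 12': [19, 19, 14, 12]
After 'push 13': [19, 19, 14, 12, 13]
After 'push -5': [19, 19, 14, 12, 13, -5]
After 'push -9': [19, 19, 14, 12, 13, -5, -9]
After 'div': [19, 19, 14, 12, 13, 0]

Answer: 0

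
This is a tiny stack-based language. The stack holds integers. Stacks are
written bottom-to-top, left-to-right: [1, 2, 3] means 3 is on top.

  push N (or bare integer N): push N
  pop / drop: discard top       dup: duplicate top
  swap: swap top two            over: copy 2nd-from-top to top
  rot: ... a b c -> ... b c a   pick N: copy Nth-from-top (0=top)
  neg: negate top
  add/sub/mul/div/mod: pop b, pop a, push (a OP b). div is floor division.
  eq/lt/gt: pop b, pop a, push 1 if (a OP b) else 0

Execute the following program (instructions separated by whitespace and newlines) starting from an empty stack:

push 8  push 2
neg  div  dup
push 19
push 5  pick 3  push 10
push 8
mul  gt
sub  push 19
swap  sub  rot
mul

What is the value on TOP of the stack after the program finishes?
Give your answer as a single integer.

Answer: -56

Derivation:
After 'push 8': [8]
After 'push 2': [8, 2]
After 'neg': [8, -2]
After 'div': [-4]
After 'dup': [-4, -4]
After 'push 19': [-4, -4, 19]
After 'push 5': [-4, -4, 19, 5]
After 'pick 3': [-4, -4, 19, 5, -4]
After 'push 10': [-4, -4, 19, 5, -4, 10]
After 'push 8': [-4, -4, 19, 5, -4, 10, 8]
After 'mul': [-4, -4, 19, 5, -4, 80]
After 'gt': [-4, -4, 19, 5, 0]
After 'sub': [-4, -4, 19, 5]
After 'push 19': [-4, -4, 19, 5, 19]
After 'swap': [-4, -4, 19, 19, 5]
After 'sub': [-4, -4, 19, 14]
After 'rot': [-4, 19, 14, -4]
After 'mul': [-4, 19, -56]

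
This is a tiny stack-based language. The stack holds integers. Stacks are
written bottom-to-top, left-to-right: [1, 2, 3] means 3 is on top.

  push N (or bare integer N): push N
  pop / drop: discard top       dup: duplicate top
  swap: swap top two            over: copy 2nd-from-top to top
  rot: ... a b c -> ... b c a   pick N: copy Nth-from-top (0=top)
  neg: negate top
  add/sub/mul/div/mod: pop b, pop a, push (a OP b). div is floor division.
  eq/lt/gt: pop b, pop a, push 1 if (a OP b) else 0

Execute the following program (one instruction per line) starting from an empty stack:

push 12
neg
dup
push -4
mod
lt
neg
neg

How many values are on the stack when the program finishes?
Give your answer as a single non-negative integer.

After 'push 12': stack = [12] (depth 1)
After 'neg': stack = [-12] (depth 1)
After 'dup': stack = [-12, -12] (depth 2)
After 'push -4': stack = [-12, -12, -4] (depth 3)
After 'mod': stack = [-12, 0] (depth 2)
After 'lt': stack = [1] (depth 1)
After 'neg': stack = [-1] (depth 1)
After 'neg': stack = [1] (depth 1)

Answer: 1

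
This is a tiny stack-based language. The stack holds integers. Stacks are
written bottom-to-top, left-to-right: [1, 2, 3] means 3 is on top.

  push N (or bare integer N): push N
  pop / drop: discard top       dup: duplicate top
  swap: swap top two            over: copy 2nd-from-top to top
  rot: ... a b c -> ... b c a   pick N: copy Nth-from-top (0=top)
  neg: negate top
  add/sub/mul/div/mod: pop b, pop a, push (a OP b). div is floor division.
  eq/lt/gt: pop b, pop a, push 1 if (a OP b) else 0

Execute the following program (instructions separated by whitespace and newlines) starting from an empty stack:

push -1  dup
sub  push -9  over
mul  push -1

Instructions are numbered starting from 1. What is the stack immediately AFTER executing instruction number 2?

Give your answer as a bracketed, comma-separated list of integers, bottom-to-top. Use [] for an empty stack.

Step 1 ('push -1'): [-1]
Step 2 ('dup'): [-1, -1]

Answer: [-1, -1]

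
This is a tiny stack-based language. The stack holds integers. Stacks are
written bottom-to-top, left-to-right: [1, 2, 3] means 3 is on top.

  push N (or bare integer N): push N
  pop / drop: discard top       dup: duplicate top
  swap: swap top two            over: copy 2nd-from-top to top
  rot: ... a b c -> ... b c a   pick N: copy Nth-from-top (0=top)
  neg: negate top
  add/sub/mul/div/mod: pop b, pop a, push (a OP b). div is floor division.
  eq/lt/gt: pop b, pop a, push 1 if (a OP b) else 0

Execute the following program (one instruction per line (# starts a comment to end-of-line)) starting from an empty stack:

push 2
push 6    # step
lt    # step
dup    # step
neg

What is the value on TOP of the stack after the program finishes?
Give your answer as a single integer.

Answer: -1

Derivation:
After 'push 2': [2]
After 'push 6': [2, 6]
After 'lt': [1]
After 'dup': [1, 1]
After 'neg': [1, -1]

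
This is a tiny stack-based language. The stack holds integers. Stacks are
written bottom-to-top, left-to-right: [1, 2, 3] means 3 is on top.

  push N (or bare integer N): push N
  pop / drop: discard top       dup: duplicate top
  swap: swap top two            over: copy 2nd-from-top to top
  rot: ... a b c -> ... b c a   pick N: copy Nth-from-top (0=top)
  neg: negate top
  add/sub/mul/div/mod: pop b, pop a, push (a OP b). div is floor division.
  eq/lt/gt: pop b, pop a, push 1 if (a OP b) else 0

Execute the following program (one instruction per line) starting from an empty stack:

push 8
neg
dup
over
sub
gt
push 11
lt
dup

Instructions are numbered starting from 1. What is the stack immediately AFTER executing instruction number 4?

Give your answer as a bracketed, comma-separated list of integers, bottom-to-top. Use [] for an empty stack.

Answer: [-8, -8, -8]

Derivation:
Step 1 ('push 8'): [8]
Step 2 ('neg'): [-8]
Step 3 ('dup'): [-8, -8]
Step 4 ('over'): [-8, -8, -8]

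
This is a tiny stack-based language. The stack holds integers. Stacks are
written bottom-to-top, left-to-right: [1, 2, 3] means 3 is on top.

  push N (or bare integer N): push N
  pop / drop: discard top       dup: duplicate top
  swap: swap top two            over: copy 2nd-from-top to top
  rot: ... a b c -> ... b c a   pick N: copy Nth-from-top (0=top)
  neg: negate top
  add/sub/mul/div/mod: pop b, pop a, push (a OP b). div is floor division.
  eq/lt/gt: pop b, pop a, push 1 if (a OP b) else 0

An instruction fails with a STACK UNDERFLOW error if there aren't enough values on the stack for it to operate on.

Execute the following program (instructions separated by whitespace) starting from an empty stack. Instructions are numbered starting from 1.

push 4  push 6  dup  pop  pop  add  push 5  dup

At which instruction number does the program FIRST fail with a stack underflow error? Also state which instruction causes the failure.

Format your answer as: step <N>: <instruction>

Step 1 ('push 4'): stack = [4], depth = 1
Step 2 ('push 6'): stack = [4, 6], depth = 2
Step 3 ('dup'): stack = [4, 6, 6], depth = 3
Step 4 ('pop'): stack = [4, 6], depth = 2
Step 5 ('pop'): stack = [4], depth = 1
Step 6 ('add'): needs 2 value(s) but depth is 1 — STACK UNDERFLOW

Answer: step 6: add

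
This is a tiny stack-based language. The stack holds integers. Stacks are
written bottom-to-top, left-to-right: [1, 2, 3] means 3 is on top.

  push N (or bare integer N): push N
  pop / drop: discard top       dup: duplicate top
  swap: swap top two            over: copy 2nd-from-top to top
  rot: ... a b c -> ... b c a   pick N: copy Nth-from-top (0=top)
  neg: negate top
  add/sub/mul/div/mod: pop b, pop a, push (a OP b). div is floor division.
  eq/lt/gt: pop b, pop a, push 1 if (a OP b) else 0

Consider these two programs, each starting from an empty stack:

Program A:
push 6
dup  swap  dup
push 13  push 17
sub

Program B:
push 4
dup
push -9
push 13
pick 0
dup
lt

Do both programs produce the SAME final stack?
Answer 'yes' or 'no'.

Program A trace:
  After 'push 6': [6]
  After 'dup': [6, 6]
  After 'swap': [6, 6]
  After 'dup': [6, 6, 6]
  After 'push 13': [6, 6, 6, 13]
  After 'push 17': [6, 6, 6, 13, 17]
  After 'sub': [6, 6, 6, -4]
Program A final stack: [6, 6, 6, -4]

Program B trace:
  After 'push 4': [4]
  After 'dup': [4, 4]
  After 'push -9': [4, 4, -9]
  After 'push 13': [4, 4, -9, 13]
  After 'pick 0': [4, 4, -9, 13, 13]
  After 'dup': [4, 4, -9, 13, 13, 13]
  After 'lt': [4, 4, -9, 13, 0]
Program B final stack: [4, 4, -9, 13, 0]
Same: no

Answer: no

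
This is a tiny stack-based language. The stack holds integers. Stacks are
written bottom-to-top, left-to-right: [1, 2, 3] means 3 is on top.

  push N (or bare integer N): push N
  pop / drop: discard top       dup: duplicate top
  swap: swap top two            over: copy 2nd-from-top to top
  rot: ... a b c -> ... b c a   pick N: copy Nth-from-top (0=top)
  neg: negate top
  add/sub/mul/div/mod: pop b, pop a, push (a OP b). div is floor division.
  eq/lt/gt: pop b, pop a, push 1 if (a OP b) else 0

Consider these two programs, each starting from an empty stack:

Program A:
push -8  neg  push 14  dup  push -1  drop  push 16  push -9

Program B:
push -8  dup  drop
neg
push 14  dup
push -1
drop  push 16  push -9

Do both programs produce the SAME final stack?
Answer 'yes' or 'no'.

Program A trace:
  After 'push -8': [-8]
  After 'neg': [8]
  After 'push 14': [8, 14]
  After 'dup': [8, 14, 14]
  After 'push -1': [8, 14, 14, -1]
  After 'drop': [8, 14, 14]
  After 'push 16': [8, 14, 14, 16]
  After 'push -9': [8, 14, 14, 16, -9]
Program A final stack: [8, 14, 14, 16, -9]

Program B trace:
  After 'push -8': [-8]
  After 'dup': [-8, -8]
  After 'drop': [-8]
  After 'neg': [8]
  After 'push 14': [8, 14]
  After 'dup': [8, 14, 14]
  After 'push -1': [8, 14, 14, -1]
  After 'drop': [8, 14, 14]
  After 'push 16': [8, 14, 14, 16]
  After 'push -9': [8, 14, 14, 16, -9]
Program B final stack: [8, 14, 14, 16, -9]
Same: yes

Answer: yes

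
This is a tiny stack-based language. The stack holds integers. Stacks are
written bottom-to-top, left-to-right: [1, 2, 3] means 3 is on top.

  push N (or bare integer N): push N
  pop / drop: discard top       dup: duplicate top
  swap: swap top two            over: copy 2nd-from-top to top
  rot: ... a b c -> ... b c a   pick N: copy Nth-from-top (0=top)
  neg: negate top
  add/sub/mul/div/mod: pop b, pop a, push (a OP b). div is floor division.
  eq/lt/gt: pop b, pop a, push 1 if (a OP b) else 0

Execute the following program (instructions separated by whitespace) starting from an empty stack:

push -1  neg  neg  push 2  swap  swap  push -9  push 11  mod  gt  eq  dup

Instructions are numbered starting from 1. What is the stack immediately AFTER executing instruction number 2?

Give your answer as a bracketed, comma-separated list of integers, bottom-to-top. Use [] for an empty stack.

Step 1 ('push -1'): [-1]
Step 2 ('neg'): [1]

Answer: [1]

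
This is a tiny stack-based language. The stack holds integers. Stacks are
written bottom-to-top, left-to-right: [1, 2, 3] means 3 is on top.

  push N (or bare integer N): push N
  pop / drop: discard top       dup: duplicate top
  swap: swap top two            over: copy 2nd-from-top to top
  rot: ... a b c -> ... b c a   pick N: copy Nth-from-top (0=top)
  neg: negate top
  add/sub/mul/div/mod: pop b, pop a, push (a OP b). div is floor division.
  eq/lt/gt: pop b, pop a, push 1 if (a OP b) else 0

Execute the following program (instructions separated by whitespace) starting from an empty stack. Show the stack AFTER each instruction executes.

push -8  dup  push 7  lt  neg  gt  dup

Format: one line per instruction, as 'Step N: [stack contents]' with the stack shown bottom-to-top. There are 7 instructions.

Step 1: [-8]
Step 2: [-8, -8]
Step 3: [-8, -8, 7]
Step 4: [-8, 1]
Step 5: [-8, -1]
Step 6: [0]
Step 7: [0, 0]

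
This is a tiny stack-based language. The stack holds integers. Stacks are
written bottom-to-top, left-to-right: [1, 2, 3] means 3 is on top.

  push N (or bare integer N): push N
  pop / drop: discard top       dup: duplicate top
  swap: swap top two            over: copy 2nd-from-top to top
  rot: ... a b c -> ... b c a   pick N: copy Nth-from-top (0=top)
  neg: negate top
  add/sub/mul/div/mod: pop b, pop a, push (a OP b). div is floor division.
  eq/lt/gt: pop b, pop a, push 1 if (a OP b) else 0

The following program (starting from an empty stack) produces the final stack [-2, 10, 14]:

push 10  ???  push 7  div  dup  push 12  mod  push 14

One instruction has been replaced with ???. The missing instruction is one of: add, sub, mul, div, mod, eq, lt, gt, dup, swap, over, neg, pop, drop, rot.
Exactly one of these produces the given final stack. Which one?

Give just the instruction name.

Stack before ???: [10]
Stack after ???:  [-10]
The instruction that transforms [10] -> [-10] is: neg

Answer: neg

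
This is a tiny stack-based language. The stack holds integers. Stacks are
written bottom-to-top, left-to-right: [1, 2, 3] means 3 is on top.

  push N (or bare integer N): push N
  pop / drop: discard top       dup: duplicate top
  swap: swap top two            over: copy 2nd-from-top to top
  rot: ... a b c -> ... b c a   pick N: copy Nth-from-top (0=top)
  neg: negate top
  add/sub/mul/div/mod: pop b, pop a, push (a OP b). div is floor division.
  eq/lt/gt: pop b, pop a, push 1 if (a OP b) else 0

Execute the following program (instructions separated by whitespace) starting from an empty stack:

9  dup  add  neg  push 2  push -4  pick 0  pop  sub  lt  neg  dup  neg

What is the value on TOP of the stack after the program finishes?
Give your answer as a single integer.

Answer: 1

Derivation:
After 'push 9': [9]
After 'dup': [9, 9]
After 'add': [18]
After 'neg': [-18]
After 'push 2': [-18, 2]
After 'push -4': [-18, 2, -4]
After 'pick 0': [-18, 2, -4, -4]
After 'pop': [-18, 2, -4]
After 'sub': [-18, 6]
After 'lt': [1]
After 'neg': [-1]
After 'dup': [-1, -1]
After 'neg': [-1, 1]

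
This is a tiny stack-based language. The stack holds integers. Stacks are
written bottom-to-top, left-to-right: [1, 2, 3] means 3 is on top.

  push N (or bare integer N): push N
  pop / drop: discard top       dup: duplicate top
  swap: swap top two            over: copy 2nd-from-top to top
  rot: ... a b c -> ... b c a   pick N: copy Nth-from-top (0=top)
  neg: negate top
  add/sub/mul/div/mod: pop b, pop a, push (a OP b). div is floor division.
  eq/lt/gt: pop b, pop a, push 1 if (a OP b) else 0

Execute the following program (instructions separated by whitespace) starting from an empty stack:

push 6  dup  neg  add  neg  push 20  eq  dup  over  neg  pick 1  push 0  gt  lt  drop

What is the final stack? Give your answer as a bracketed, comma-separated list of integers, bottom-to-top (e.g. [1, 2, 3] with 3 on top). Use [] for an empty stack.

Answer: [0, 0]

Derivation:
After 'push 6': [6]
After 'dup': [6, 6]
After 'neg': [6, -6]
After 'add': [0]
After 'neg': [0]
After 'push 20': [0, 20]
After 'eq': [0]
After 'dup': [0, 0]
After 'over': [0, 0, 0]
After 'neg': [0, 0, 0]
After 'pick 1': [0, 0, 0, 0]
After 'push 0': [0, 0, 0, 0, 0]
After 'gt': [0, 0, 0, 0]
After 'lt': [0, 0, 0]
After 'drop': [0, 0]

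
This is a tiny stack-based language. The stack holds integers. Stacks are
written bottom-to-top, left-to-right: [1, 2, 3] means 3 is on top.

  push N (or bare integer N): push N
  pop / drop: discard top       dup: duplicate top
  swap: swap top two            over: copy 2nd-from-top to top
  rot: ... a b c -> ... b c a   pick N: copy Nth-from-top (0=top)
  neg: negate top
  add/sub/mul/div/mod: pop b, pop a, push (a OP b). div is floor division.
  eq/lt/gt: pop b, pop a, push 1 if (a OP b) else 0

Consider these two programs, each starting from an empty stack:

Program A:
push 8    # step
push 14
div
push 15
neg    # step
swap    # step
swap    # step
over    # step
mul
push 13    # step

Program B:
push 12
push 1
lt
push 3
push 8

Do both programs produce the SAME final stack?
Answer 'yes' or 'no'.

Answer: no

Derivation:
Program A trace:
  After 'push 8': [8]
  After 'push 14': [8, 14]
  After 'div': [0]
  After 'push 15': [0, 15]
  After 'neg': [0, -15]
  After 'swap': [-15, 0]
  After 'swap': [0, -15]
  After 'over': [0, -15, 0]
  After 'mul': [0, 0]
  After 'push 13': [0, 0, 13]
Program A final stack: [0, 0, 13]

Program B trace:
  After 'push 12': [12]
  After 'push 1': [12, 1]
  After 'lt': [0]
  After 'push 3': [0, 3]
  After 'push 8': [0, 3, 8]
Program B final stack: [0, 3, 8]
Same: no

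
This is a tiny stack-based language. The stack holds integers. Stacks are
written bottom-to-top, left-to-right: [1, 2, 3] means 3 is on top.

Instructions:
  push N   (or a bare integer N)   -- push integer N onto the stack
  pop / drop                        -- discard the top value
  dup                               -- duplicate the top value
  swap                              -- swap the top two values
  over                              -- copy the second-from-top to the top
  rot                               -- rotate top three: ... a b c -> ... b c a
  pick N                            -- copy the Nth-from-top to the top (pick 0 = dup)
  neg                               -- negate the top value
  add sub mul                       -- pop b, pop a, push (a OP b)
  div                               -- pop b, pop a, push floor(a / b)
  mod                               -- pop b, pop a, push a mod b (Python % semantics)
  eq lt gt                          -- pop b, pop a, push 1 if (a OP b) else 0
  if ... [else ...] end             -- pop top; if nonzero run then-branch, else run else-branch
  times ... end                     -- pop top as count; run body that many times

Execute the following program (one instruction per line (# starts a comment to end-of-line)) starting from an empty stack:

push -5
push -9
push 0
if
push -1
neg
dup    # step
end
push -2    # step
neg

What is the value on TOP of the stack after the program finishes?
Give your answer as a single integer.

After 'push -5': [-5]
After 'push -9': [-5, -9]
After 'push 0': [-5, -9, 0]
After 'if': [-5, -9]
After 'push -2': [-5, -9, -2]
After 'neg': [-5, -9, 2]

Answer: 2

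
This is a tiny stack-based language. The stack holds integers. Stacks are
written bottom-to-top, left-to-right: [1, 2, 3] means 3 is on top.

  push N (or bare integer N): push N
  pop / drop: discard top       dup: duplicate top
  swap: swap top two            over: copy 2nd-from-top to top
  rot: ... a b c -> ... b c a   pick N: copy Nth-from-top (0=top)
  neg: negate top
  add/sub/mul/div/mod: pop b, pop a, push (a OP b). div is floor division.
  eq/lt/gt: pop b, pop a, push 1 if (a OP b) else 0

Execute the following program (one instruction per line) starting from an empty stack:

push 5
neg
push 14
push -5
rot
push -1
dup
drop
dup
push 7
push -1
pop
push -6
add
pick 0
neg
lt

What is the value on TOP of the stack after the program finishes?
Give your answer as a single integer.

Answer: 0

Derivation:
After 'push 5': [5]
After 'neg': [-5]
After 'push 14': [-5, 14]
After 'push -5': [-5, 14, -5]
After 'rot': [14, -5, -5]
After 'push -1': [14, -5, -5, -1]
After 'dup': [14, -5, -5, -1, -1]
After 'drop': [14, -5, -5, -1]
After 'dup': [14, -5, -5, -1, -1]
After 'push 7': [14, -5, -5, -1, -1, 7]
After 'push -1': [14, -5, -5, -1, -1, 7, -1]
After 'pop': [14, -5, -5, -1, -1, 7]
After 'push -6': [14, -5, -5, -1, -1, 7, -6]
After 'add': [14, -5, -5, -1, -1, 1]
After 'pick 0': [14, -5, -5, -1, -1, 1, 1]
After 'neg': [14, -5, -5, -1, -1, 1, -1]
After 'lt': [14, -5, -5, -1, -1, 0]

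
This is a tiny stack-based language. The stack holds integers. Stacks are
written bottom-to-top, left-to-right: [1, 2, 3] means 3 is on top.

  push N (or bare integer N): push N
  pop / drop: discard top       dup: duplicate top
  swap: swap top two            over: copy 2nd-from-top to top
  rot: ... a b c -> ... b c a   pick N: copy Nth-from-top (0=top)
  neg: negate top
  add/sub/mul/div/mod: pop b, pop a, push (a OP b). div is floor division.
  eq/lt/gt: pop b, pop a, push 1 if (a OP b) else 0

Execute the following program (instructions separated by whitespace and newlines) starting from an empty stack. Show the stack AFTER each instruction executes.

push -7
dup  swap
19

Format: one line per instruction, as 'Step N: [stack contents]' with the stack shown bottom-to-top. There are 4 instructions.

Step 1: [-7]
Step 2: [-7, -7]
Step 3: [-7, -7]
Step 4: [-7, -7, 19]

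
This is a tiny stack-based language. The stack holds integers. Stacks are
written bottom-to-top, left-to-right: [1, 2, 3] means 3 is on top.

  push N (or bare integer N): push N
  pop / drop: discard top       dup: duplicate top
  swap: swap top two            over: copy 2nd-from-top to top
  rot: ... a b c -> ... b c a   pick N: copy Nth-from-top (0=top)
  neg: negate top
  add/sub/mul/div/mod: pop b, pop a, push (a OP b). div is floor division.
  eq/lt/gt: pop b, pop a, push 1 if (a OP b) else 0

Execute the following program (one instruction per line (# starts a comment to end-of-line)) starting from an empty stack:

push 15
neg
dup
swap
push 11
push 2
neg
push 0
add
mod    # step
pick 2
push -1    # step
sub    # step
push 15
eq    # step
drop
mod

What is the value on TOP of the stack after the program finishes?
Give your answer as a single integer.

After 'push 15': [15]
After 'neg': [-15]
After 'dup': [-15, -15]
After 'swap': [-15, -15]
After 'push 11': [-15, -15, 11]
After 'push 2': [-15, -15, 11, 2]
After 'neg': [-15, -15, 11, -2]
After 'push 0': [-15, -15, 11, -2, 0]
After 'add': [-15, -15, 11, -2]
After 'mod': [-15, -15, -1]
After 'pick 2': [-15, -15, -1, -15]
After 'push -1': [-15, -15, -1, -15, -1]
After 'sub': [-15, -15, -1, -14]
After 'push 15': [-15, -15, -1, -14, 15]
After 'eq': [-15, -15, -1, 0]
After 'drop': [-15, -15, -1]
After 'mod': [-15, 0]

Answer: 0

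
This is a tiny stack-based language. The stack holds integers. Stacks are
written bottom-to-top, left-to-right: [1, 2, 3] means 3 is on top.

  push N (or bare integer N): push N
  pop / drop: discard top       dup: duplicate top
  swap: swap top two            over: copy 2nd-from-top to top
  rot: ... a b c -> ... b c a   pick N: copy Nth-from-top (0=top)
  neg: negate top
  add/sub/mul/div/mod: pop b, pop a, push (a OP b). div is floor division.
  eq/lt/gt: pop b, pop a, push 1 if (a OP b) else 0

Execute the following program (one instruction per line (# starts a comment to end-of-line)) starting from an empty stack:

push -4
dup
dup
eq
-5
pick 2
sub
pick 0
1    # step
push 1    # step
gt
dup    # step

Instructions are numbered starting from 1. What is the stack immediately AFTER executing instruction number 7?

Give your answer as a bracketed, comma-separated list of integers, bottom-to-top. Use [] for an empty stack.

Step 1 ('push -4'): [-4]
Step 2 ('dup'): [-4, -4]
Step 3 ('dup'): [-4, -4, -4]
Step 4 ('eq'): [-4, 1]
Step 5 ('-5'): [-4, 1, -5]
Step 6 ('pick 2'): [-4, 1, -5, -4]
Step 7 ('sub'): [-4, 1, -1]

Answer: [-4, 1, -1]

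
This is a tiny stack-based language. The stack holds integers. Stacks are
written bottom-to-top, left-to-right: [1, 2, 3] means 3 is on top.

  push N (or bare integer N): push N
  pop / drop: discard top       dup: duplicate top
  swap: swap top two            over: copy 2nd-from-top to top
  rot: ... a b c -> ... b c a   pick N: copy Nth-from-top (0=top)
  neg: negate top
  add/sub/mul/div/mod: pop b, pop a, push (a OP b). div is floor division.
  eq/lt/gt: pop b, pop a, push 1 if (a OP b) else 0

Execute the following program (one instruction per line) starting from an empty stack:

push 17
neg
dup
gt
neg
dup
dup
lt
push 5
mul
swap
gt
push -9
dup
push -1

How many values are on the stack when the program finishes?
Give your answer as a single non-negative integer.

Answer: 4

Derivation:
After 'push 17': stack = [17] (depth 1)
After 'neg': stack = [-17] (depth 1)
After 'dup': stack = [-17, -17] (depth 2)
After 'gt': stack = [0] (depth 1)
After 'neg': stack = [0] (depth 1)
After 'dup': stack = [0, 0] (depth 2)
After 'dup': stack = [0, 0, 0] (depth 3)
After 'lt': stack = [0, 0] (depth 2)
After 'push 5': stack = [0, 0, 5] (depth 3)
After 'mul': stack = [0, 0] (depth 2)
After 'swap': stack = [0, 0] (depth 2)
After 'gt': stack = [0] (depth 1)
After 'push -9': stack = [0, -9] (depth 2)
After 'dup': stack = [0, -9, -9] (depth 3)
After 'push -1': stack = [0, -9, -9, -1] (depth 4)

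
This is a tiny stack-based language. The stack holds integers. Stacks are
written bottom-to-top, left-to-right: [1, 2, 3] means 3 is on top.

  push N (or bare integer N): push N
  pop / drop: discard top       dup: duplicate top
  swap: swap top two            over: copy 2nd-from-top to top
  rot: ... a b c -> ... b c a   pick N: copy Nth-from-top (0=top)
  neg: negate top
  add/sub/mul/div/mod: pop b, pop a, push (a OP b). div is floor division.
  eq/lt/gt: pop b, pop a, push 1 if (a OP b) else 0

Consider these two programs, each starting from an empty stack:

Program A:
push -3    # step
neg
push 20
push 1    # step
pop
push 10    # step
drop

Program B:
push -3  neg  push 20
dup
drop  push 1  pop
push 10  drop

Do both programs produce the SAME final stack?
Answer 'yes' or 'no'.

Answer: yes

Derivation:
Program A trace:
  After 'push -3': [-3]
  After 'neg': [3]
  After 'push 20': [3, 20]
  After 'push 1': [3, 20, 1]
  After 'pop': [3, 20]
  After 'push 10': [3, 20, 10]
  After 'drop': [3, 20]
Program A final stack: [3, 20]

Program B trace:
  After 'push -3': [-3]
  After 'neg': [3]
  After 'push 20': [3, 20]
  After 'dup': [3, 20, 20]
  After 'drop': [3, 20]
  After 'push 1': [3, 20, 1]
  After 'pop': [3, 20]
  After 'push 10': [3, 20, 10]
  After 'drop': [3, 20]
Program B final stack: [3, 20]
Same: yes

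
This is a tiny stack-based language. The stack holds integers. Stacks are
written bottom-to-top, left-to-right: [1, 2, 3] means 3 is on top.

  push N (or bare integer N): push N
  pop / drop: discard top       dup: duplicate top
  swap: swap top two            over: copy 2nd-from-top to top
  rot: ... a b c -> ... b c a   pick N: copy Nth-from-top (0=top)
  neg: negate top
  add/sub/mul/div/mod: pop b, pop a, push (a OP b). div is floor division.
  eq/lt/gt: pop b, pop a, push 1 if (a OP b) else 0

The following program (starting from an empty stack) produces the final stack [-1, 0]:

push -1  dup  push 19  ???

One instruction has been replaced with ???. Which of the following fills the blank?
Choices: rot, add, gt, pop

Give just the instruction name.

Stack before ???: [-1, -1, 19]
Stack after ???:  [-1, 0]
Checking each choice:
  rot: produces [-1, 19, -1]
  add: produces [-1, 18]
  gt: MATCH
  pop: produces [-1, -1]


Answer: gt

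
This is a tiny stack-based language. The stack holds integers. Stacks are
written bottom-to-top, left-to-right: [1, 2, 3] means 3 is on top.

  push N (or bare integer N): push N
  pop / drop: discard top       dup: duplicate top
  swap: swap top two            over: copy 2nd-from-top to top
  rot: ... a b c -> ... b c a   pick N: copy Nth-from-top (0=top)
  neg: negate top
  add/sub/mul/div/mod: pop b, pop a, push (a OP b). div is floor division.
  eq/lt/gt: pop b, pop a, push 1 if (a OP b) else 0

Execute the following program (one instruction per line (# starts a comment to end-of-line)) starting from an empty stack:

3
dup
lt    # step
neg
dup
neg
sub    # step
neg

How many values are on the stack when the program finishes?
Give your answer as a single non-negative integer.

Answer: 1

Derivation:
After 'push 3': stack = [3] (depth 1)
After 'dup': stack = [3, 3] (depth 2)
After 'lt': stack = [0] (depth 1)
After 'neg': stack = [0] (depth 1)
After 'dup': stack = [0, 0] (depth 2)
After 'neg': stack = [0, 0] (depth 2)
After 'sub': stack = [0] (depth 1)
After 'neg': stack = [0] (depth 1)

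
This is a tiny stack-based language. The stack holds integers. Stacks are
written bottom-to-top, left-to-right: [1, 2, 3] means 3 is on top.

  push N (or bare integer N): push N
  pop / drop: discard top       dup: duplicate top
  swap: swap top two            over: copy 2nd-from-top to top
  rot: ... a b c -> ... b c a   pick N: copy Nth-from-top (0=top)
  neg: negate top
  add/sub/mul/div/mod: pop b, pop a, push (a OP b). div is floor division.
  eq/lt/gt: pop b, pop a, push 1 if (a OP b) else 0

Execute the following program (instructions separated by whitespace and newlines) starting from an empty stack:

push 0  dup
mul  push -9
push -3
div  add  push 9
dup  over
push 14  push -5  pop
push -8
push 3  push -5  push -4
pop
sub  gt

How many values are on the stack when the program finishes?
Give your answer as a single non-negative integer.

After 'push 0': stack = [0] (depth 1)
After 'dup': stack = [0, 0] (depth 2)
After 'mul': stack = [0] (depth 1)
After 'push -9': stack = [0, -9] (depth 2)
After 'push -3': stack = [0, -9, -3] (depth 3)
After 'div': stack = [0, 3] (depth 2)
After 'add': stack = [3] (depth 1)
After 'push 9': stack = [3, 9] (depth 2)
After 'dup': stack = [3, 9, 9] (depth 3)
After 'over': stack = [3, 9, 9, 9] (depth 4)
After 'push 14': stack = [3, 9, 9, 9, 14] (depth 5)
After 'push -5': stack = [3, 9, 9, 9, 14, -5] (depth 6)
After 'pop': stack = [3, 9, 9, 9, 14] (depth 5)
After 'push -8': stack = [3, 9, 9, 9, 14, -8] (depth 6)
After 'push 3': stack = [3, 9, 9, 9, 14, -8, 3] (depth 7)
After 'push -5': stack = [3, 9, 9, 9, 14, -8, 3, -5] (depth 8)
After 'push -4': stack = [3, 9, 9, 9, 14, -8, 3, -5, -4] (depth 9)
After 'pop': stack = [3, 9, 9, 9, 14, -8, 3, -5] (depth 8)
After 'sub': stack = [3, 9, 9, 9, 14, -8, 8] (depth 7)
After 'gt': stack = [3, 9, 9, 9, 14, 0] (depth 6)

Answer: 6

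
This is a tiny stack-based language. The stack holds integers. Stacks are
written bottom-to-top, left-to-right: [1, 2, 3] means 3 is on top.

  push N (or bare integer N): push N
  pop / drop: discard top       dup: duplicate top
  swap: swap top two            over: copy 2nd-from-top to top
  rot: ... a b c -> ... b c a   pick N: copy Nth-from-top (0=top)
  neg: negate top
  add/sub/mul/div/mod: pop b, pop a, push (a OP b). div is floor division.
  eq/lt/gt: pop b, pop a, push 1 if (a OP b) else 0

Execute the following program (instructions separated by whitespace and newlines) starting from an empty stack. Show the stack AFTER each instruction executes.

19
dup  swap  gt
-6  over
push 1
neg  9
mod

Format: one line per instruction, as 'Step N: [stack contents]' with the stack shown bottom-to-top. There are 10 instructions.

Step 1: [19]
Step 2: [19, 19]
Step 3: [19, 19]
Step 4: [0]
Step 5: [0, -6]
Step 6: [0, -6, 0]
Step 7: [0, -6, 0, 1]
Step 8: [0, -6, 0, -1]
Step 9: [0, -6, 0, -1, 9]
Step 10: [0, -6, 0, 8]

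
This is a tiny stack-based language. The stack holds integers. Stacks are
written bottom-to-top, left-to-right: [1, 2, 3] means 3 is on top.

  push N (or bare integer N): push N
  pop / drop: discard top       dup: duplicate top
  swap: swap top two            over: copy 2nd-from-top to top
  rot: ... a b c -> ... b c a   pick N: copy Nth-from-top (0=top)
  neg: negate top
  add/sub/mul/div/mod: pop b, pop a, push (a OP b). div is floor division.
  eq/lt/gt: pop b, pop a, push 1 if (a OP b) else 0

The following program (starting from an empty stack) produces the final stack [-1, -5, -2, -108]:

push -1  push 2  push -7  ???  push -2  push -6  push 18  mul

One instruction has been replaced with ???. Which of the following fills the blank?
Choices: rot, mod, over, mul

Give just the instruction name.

Stack before ???: [-1, 2, -7]
Stack after ???:  [-1, -5]
Checking each choice:
  rot: produces [2, -7, -1, -2, -108]
  mod: MATCH
  over: produces [-1, 2, -7, 2, -2, -108]
  mul: produces [-1, -14, -2, -108]


Answer: mod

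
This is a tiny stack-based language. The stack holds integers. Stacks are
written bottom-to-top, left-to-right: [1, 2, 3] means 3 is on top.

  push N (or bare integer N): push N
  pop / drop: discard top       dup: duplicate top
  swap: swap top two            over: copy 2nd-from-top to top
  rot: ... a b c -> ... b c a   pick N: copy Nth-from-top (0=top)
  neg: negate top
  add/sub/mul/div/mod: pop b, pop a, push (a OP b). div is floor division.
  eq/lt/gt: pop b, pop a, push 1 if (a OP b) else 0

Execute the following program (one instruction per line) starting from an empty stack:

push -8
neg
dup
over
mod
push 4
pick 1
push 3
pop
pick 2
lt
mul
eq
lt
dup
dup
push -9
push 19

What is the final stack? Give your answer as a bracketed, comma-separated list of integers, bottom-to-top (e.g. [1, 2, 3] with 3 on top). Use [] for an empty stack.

Answer: [0, 0, 0, -9, 19]

Derivation:
After 'push -8': [-8]
After 'neg': [8]
After 'dup': [8, 8]
After 'over': [8, 8, 8]
After 'mod': [8, 0]
After 'push 4': [8, 0, 4]
After 'pick 1': [8, 0, 4, 0]
After 'push 3': [8, 0, 4, 0, 3]
After 'pop': [8, 0, 4, 0]
After 'pick 2': [8, 0, 4, 0, 0]
After 'lt': [8, 0, 4, 0]
After 'mul': [8, 0, 0]
After 'eq': [8, 1]
After 'lt': [0]
After 'dup': [0, 0]
After 'dup': [0, 0, 0]
After 'push -9': [0, 0, 0, -9]
After 'push 19': [0, 0, 0, -9, 19]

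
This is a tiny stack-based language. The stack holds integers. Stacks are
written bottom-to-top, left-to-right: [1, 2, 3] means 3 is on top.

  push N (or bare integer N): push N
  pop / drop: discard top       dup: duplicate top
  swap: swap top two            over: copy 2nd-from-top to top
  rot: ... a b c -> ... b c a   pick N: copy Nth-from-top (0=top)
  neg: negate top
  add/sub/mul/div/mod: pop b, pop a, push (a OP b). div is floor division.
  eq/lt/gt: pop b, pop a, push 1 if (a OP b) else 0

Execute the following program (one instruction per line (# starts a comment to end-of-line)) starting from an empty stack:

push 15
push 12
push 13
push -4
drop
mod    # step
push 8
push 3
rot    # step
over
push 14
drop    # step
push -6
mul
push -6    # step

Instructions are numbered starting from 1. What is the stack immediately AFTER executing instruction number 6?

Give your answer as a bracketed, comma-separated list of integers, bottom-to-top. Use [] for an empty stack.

Answer: [15, 12]

Derivation:
Step 1 ('push 15'): [15]
Step 2 ('push 12'): [15, 12]
Step 3 ('push 13'): [15, 12, 13]
Step 4 ('push -4'): [15, 12, 13, -4]
Step 5 ('drop'): [15, 12, 13]
Step 6 ('mod'): [15, 12]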